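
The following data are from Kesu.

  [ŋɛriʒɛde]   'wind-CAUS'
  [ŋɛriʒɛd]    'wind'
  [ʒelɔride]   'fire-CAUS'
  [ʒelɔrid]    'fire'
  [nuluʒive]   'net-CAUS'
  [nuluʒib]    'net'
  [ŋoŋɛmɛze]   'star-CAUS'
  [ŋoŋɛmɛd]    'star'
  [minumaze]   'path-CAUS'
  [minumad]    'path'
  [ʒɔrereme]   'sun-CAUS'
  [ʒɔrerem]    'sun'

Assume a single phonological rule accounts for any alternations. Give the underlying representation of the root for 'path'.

'path' shows [z] ~ [d] at the end of the stem ([minumaze] vs [minumad]).
If /d/ were underlying and a rule turned it into [z] before the CAUS suffix, 'fire' would also alternate; but it has [d] in both [ʒelɔride] and [ʒelɔrid].
The underlying segment must be /z/; voiced fricatives become stops word-finally, yielding [d] there.
So 'path' = /minumaz/.

/minumaz/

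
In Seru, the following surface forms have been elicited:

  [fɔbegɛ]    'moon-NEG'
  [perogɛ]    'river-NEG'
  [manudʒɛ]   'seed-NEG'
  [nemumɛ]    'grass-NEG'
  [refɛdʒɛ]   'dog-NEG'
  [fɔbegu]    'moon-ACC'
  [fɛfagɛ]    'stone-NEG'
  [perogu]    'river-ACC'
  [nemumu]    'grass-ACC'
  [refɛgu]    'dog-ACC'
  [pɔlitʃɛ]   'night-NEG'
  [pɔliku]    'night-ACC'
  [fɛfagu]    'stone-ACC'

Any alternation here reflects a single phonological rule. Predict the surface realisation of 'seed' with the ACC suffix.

'dog' shows [dʒ] ~ [g] at the end of the stem ([refɛdʒɛ] vs [refɛgu]).
Compare 'river', with invariant [g] in [perogɛ] and [perogu]: an analysis with underlying /g/ and a rule producing [dʒ] before the NEG suffix would wrongly predict alternation here too.
Therefore /dʒ/ is basic and [g] is derived by depalatalization (palato-alveolar /tʃ/ and /dʒ/ become [k] and [g] when no front vowel follows).
The one attested form of 'seed', [manudʒɛ], shows underlying /manudʒ/. Applying the same rule when no front vowel follows gives [manugu].

[manugu]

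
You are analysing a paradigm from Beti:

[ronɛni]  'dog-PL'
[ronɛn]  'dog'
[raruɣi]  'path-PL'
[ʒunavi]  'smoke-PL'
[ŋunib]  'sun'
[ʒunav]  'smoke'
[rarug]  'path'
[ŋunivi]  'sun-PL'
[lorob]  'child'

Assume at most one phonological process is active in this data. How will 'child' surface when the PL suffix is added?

'sun' shows [b] ~ [v] at the end of the stem ([ŋunib] vs [ŋunivi]).
But 'smoke' keeps [v] in both environments ([ʒunav], [ʒunavi]), so there is no rule changing /v/ to [b] in isolation.
The alternation reflects intervocalic spirantization: voiced stops become fricatives between vowels. /b/ is underlying.
The one attested form of 'child', [lorob], shows underlying /lorob/. Applying the same rule between vowels gives [lorovi].

[lorovi]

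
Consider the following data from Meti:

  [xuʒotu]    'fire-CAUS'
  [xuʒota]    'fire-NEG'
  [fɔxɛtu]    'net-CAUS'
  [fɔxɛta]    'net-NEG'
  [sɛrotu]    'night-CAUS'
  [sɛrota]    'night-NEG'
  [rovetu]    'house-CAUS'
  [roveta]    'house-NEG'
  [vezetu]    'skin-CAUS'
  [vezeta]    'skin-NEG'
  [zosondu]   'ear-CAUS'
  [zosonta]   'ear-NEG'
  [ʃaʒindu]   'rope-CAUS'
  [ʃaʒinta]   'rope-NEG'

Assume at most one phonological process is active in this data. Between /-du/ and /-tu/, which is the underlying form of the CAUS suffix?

/-du/

The CAUS morpheme has two allomorphs, [-du] and [-tu].
The NEG suffix, which begins with [t], is invariant after every stem; so [t] is not altered by any rule here.
So the underlying form is /-du/, and voiced stops become voiceless after a vowel.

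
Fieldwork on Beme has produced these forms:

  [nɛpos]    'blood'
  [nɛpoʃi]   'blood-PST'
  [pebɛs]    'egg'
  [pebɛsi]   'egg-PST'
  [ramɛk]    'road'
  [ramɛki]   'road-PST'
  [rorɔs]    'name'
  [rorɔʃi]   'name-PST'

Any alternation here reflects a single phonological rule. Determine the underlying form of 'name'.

/rorɔʃ/

'name' shows [s] ~ [ʃ] at the end of the stem ([rorɔs] vs [rorɔʃi]).
Compare 'egg', with invariant [s] in [pebɛs] and [pebɛsi]: an analysis with underlying /s/ and a rule producing [ʃ] before the PST suffix would wrongly predict alternation here too.
Therefore /ʃ/ is basic and [s] is derived by depalatalization (palato-alveolar /ʃ/ becomes [s] when no front vowel follows).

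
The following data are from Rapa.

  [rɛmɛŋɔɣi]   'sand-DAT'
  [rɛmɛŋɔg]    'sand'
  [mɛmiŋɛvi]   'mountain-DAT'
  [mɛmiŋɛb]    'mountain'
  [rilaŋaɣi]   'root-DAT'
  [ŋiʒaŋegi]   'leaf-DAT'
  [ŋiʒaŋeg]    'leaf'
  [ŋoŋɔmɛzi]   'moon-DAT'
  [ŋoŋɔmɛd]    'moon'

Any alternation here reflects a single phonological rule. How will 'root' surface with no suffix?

In [rɛmɛŋɔɣi] and [rɛmɛŋɔg] the final segment of 'sand' alternates: [ɣ] ~ [g].
Compare 'leaf', with invariant [g] in [ŋiʒaŋegi] and [ŋiʒaŋeg]: an analysis with underlying /g/ and a rule producing [ɣ] before the DAT suffix would wrongly predict alternation here too.
So /ɣ/ is underlying, and a rule of word-final hardening — voiced fricatives become stops word-finally — gives [g].
The one attested form of 'root', [rilaŋaɣi], shows underlying /rilaŋaɣ/. Applying the same rule word-finally gives [rilaŋag].

[rilaŋag]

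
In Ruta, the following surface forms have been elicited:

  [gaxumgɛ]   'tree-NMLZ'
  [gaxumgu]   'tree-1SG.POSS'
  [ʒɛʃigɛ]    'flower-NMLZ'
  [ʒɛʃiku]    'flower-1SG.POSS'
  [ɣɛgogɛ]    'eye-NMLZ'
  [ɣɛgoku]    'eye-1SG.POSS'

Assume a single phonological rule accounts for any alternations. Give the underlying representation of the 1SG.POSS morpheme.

The 1SG.POSS morpheme has two allomorphs, [-gu] and [-ku].
By contrast the NMLZ suffix keeps its initial [g] throughout — that segment must be underlying.
The 1SG.POSS suffix is therefore /-ku/ underlyingly, with post-nasal voicing: voiceless stops become voiced after a nasal.

/-ku/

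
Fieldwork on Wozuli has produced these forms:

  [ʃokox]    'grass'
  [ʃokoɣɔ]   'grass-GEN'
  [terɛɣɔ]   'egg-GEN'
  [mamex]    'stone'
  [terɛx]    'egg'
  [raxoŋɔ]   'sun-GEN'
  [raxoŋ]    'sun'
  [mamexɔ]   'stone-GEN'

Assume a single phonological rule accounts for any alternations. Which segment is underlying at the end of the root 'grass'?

In [ʃokox] and [ʃokoɣɔ] the final segment of 'grass' alternates: [x] ~ [ɣ].
If /x/ were underlying and a rule turned it into [ɣ] before the GEN suffix, 'stone' would also alternate; but it has [x] in both [mamex] and [mamexɔ].
Therefore /ɣ/ is basic and [x] is derived by word-final obstruent devoicing (voiced obstruents become voiceless word-finally).

/ɣ/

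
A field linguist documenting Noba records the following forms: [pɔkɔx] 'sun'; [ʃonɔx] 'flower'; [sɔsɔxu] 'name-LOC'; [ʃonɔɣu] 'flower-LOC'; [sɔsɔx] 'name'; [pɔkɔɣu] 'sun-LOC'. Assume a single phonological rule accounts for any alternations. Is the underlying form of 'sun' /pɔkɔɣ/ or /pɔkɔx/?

/pɔkɔɣ/

'sun' shows [ɣ] ~ [x] at the end of the stem ([pɔkɔɣu] vs [pɔkɔx]).
The stem 'name' ([sɔsɔxu], [sɔsɔx]) shows [x] unchanged in both environments, so [x] cannot be basic with [ɣ] derived before the LOC suffix.
The alternation reflects word-final obstruent devoicing: voiced obstruents become voiceless word-finally. /ɣ/ is underlying.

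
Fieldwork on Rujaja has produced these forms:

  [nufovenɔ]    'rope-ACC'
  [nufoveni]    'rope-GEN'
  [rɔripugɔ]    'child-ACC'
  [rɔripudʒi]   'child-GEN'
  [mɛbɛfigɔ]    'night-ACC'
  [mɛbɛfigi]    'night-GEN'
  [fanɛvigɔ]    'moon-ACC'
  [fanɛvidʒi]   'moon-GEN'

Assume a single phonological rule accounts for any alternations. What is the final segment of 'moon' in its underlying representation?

/dʒ/

The root 'moon' surfaces as [fanɛvigɔ] and [fanɛvidʒi], with a stem-final [g] ~ [dʒ] alternation.
The stem 'night' ([mɛbɛfigɔ], [mɛbɛfigi]) shows [g] unchanged in both environments, so [g] cannot be basic with [dʒ] derived before the GEN suffix.
So /dʒ/ is underlying, and a rule of depalatalization — palato-alveolar /dʒ/ becomes [g] when no front vowel follows — gives [g].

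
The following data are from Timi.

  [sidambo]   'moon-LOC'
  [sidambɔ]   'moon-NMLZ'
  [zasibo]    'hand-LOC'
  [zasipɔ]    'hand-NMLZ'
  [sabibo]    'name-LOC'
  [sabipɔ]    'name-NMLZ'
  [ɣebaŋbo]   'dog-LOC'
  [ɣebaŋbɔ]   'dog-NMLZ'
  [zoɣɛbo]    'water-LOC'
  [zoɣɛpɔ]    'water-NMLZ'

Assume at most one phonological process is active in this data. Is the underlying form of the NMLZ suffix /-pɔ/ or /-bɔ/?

The NMLZ suffix surfaces as [-bɔ] and [-pɔ], depending on the final segment of the stem.
The LOC suffix, which begins with [b], is invariant after every stem; so [b] is not altered by any rule here.
The NMLZ suffix is therefore /-pɔ/ underlyingly, with post-nasal voicing: voiceless stops become voiced after a nasal.

/-pɔ/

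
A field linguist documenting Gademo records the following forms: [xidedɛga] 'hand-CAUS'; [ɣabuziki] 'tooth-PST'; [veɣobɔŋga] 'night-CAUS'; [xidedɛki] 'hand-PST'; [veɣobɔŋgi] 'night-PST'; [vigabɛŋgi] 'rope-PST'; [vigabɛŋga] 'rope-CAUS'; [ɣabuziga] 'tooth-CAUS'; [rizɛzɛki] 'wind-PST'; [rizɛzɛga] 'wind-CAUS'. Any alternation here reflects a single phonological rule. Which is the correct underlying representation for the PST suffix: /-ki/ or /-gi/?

The PST suffix surfaces as [-gi] and [-ki], depending on the final segment of the stem.
By contrast the CAUS suffix keeps its initial [g] throughout — that segment must be underlying.
So the underlying form is /-ki/, and voiceless stops become voiced after a nasal.

/-ki/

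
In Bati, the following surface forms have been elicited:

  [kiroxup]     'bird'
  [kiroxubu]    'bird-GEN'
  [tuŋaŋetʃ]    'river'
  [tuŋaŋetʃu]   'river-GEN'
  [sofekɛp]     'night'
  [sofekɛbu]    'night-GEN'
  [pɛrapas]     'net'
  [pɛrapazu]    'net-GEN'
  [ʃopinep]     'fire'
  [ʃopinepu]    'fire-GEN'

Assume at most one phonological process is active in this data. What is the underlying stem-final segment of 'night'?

/b/

'night' shows [p] ~ [b] at the end of the stem ([sofekɛp] vs [sofekɛbu]).
The stem 'fire' ([ʃopinep], [ʃopinepu]) shows [p] unchanged in both environments, so [p] cannot be basic with [b] derived before the GEN suffix.
Therefore /b/ is basic and [p] is derived by word-final obstruent devoicing (voiced obstruents become voiceless word-finally).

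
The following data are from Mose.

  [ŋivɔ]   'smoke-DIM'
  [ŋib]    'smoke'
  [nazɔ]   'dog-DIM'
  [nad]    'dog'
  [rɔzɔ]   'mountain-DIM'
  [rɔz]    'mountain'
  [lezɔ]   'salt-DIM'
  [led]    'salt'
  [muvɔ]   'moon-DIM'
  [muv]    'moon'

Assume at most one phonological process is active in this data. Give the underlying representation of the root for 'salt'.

'salt' shows [z] ~ [d] at the end of the stem ([lezɔ] vs [led]).
If /z/ were underlying and a rule turned it into [d] in isolation, 'mountain' would also alternate; but it has [z] in both [rɔzɔ] and [rɔz].
Therefore /d/ is basic and [z] is derived by intervocalic spirantization (voiced stops become fricatives between vowels).

/led/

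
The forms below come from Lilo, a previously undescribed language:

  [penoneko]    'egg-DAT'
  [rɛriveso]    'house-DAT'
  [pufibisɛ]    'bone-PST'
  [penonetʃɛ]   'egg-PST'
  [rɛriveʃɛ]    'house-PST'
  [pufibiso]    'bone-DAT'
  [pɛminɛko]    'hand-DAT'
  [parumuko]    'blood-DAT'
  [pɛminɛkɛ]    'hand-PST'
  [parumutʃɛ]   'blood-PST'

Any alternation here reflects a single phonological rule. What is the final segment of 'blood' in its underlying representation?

/tʃ/

'blood' shows [tʃ] ~ [k] at the end of the stem ([parumutʃɛ] vs [parumuko]).
Compare 'hand', with invariant [k] in [pɛminɛkɛ] and [pɛminɛko]: an analysis with underlying /k/ and a rule producing [tʃ] before the PST suffix would wrongly predict alternation here too.
The alternation reflects depalatalization: palato-alveolar /tʃ/ and /ʃ/ become [k] and [s] when no front vowel follows. /tʃ/ is underlying.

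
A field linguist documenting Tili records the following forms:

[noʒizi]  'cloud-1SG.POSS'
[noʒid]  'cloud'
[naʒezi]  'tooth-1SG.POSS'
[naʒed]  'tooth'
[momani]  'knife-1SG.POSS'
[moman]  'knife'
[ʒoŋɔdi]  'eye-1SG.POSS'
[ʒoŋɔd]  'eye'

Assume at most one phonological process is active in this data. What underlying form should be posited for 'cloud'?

/noʒiz/

In [noʒizi] and [noʒid] the final segment of 'cloud' alternates: [z] ~ [d].
If /d/ were underlying and a rule turned it into [z] before the 1SG.POSS suffix, 'eye' would also alternate; but it has [d] in both [ʒoŋɔdi] and [ʒoŋɔd].
Therefore /z/ is basic and [d] is derived by word-final hardening (voiced fricatives become stops word-finally).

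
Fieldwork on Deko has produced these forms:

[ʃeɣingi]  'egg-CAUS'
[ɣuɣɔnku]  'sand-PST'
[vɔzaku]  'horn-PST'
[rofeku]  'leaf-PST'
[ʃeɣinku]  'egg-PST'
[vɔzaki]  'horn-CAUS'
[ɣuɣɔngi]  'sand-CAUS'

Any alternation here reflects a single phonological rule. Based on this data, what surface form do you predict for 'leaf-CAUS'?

[rofeki]

The CAUS suffix surfaces as [-gi] and [-ki], depending on the final segment of the stem.
The PST suffix, which begins with [k], is invariant after every stem; so [k] is not altered by any rule here.
So the underlying form is /-gi/, and voiced stops become voiceless after a vowel.
After 'leaf', which ends in a vowel, the suffix surfaces as [-ki], giving [rofeki].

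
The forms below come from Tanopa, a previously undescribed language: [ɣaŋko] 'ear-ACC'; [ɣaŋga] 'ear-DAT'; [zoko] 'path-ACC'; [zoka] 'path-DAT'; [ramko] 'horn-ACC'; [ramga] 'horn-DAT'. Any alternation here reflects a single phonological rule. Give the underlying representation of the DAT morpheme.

/-ga/

The DAT suffix surfaces as [-ga] and [-ka], depending on the final segment of the stem.
By contrast the ACC suffix keeps its initial [k] throughout — that segment must be underlying.
So the underlying form is /-ga/, and voiced stops become voiceless after a vowel.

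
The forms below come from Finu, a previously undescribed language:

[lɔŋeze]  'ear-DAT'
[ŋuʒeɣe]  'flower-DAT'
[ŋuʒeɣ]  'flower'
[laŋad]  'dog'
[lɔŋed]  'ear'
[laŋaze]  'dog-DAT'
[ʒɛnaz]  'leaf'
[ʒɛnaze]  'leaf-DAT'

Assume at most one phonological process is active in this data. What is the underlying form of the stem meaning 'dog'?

/laŋad/

'dog' shows [z] ~ [d] at the end of the stem ([laŋaze] vs [laŋad]).
But 'leaf' keeps [z] in both environments ([ʒɛnaze], [ʒɛnaz]), so there is no rule changing /z/ to [d] in isolation.
So /d/ is underlying, and a rule of intervocalic spirantization — voiced stops become fricatives between vowels — gives [z].
The underlying form of 'dog' is therefore /laŋad/.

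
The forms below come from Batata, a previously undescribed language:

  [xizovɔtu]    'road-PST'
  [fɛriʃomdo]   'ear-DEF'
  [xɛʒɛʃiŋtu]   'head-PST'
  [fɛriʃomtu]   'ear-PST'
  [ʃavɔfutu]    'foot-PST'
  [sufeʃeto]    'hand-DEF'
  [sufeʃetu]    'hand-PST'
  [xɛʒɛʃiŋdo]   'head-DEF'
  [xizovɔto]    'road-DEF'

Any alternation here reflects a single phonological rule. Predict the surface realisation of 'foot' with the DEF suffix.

The DEF suffix surfaces as [-do] and [-to], depending on the final segment of the stem.
The PST suffix, which begins with [t], is invariant after every stem; so [t] is not altered by any rule here.
So the underlying form is /-do/, and voiced stops become voiceless after a vowel.
After 'foot', which ends in a vowel, the suffix surfaces as [-to], giving [ʃavɔfuto].

[ʃavɔfuto]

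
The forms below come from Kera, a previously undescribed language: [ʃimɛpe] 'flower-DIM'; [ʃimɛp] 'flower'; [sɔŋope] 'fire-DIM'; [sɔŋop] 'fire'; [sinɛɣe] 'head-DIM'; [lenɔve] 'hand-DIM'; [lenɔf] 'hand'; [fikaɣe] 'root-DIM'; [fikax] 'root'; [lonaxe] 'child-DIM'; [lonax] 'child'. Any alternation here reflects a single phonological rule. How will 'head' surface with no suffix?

In [fikaɣe] and [fikax] the final segment of 'root' alternates: [ɣ] ~ [x].
If /x/ were underlying and a rule turned it into [ɣ] before the DIM suffix, 'child' would also alternate; but it has [x] in both [lonaxe] and [lonax].
The underlying segment must be /ɣ/; voiced obstruents become voiceless word-finally, yielding [x] there.
From [sinɛɣe] the stem 'head' is /sinɛɣ/; word-finally this yields [sinɛx].

[sinɛx]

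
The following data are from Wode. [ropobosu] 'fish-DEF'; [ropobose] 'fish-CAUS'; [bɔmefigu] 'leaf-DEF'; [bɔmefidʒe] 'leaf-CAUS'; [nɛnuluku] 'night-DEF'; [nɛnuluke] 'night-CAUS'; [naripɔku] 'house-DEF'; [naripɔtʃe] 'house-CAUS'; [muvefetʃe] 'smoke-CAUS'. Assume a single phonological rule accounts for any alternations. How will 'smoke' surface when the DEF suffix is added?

[muvefeku]

The stem for 'house' ends in [k] in [naripɔku] but [tʃ] in [naripɔtʃe].
The stem 'night' ([nɛnuluku], [nɛnuluke]) shows [k] unchanged in both environments, so [k] cannot be basic with [tʃ] derived before the CAUS suffix.
The alternation reflects depalatalization: palato-alveolar /tʃ/ and /dʒ/ become [k] and [g] when no front vowel follows. /tʃ/ is underlying.
From [muvefetʃe] the stem 'smoke' is /muvefetʃ/; when no front vowel follows this yields [muvefeku].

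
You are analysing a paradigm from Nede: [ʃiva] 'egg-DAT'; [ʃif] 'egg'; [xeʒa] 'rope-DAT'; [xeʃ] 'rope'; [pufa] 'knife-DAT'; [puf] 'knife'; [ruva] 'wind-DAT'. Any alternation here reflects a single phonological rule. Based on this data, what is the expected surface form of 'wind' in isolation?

In [ʃiva] and [ʃif] the final segment of 'egg' alternates: [v] ~ [f].
Compare 'knife', with invariant [f] in [pufa] and [puf]: an analysis with underlying /f/ and a rule producing [v] before the DAT suffix would wrongly predict alternation here too.
The alternation reflects word-final obstruent devoicing: voiced obstruents become voiceless word-finally. /v/ is underlying.
The one attested form of 'wind', [ruva], shows underlying /ruv/. Applying the same rule word-finally gives [ruf].

[ruf]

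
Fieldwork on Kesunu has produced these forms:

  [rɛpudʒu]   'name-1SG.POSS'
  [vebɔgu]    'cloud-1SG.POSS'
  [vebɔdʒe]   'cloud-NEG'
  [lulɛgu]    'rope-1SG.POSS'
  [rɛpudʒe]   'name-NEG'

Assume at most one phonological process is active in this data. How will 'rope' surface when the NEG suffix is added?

In [vebɔgu] and [vebɔdʒe] the final segment of 'cloud' alternates: [g] ~ [dʒ].
The stem 'name' ([rɛpudʒu], [rɛpudʒe]) shows [dʒ] unchanged in both environments, so [dʒ] cannot be basic with [g] derived before the 1SG.POSS suffix.
So /g/ is underlying, and a rule of palatalization before a front vowel — /g/ becomes palato-alveolar [dʒ] before a front vowel — gives [dʒ].
The one attested form of 'rope', [lulɛgu], shows underlying /lulɛg/. Applying the same rule before a front vowel gives [lulɛdʒe].

[lulɛdʒe]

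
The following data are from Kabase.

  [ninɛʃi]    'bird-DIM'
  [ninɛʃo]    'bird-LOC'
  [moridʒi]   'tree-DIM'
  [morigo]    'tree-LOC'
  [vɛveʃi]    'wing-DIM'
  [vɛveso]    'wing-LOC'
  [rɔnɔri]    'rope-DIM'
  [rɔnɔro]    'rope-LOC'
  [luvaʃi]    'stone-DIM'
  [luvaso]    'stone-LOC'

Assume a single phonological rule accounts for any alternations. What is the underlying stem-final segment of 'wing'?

/s/

In [vɛveʃi] and [vɛveso] the final segment of 'wing' alternates: [ʃ] ~ [s].
But 'bird' keeps [ʃ] in both environments ([ninɛʃi], [ninɛʃo]), so there is no rule changing /ʃ/ to [s] before the LOC suffix.
The underlying segment must be /s/; /g/ and /s/ become palato-alveolar [dʒ] and [ʃ] before a front vowel, yielding [ʃ] there.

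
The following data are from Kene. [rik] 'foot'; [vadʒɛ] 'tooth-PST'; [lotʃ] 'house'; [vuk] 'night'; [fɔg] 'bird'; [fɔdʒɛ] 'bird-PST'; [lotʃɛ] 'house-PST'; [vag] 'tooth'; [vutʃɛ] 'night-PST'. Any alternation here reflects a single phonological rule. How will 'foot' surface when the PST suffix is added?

In [vuk] and [vutʃɛ] the final segment of 'night' alternates: [k] ~ [tʃ].
But 'house' keeps [tʃ] in both environments ([lotʃ], [lotʃɛ]), so there is no rule changing /tʃ/ to [k] in isolation.
Therefore /k/ is basic and [tʃ] is derived by palatalization before a front vowel (/k/ and /g/ become palato-alveolar [tʃ] and [dʒ] before a front vowel).
From [rik] the stem 'foot' is /rik/; before a front vowel this yields [ritʃɛ].

[ritʃɛ]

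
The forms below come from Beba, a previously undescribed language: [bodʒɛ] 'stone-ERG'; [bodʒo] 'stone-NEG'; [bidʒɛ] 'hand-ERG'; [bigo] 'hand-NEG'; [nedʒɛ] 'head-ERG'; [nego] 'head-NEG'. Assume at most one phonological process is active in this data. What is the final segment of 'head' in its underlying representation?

In [nedʒɛ] and [nego] the final segment of 'head' alternates: [dʒ] ~ [g].
But 'stone' keeps [dʒ] in both environments ([bodʒɛ], [bodʒo]), so there is no rule changing /dʒ/ to [g] before the NEG suffix.
Therefore /g/ is basic and [dʒ] is derived by palatalization before a front vowel (/g/ becomes palato-alveolar [dʒ] before a front vowel).

/g/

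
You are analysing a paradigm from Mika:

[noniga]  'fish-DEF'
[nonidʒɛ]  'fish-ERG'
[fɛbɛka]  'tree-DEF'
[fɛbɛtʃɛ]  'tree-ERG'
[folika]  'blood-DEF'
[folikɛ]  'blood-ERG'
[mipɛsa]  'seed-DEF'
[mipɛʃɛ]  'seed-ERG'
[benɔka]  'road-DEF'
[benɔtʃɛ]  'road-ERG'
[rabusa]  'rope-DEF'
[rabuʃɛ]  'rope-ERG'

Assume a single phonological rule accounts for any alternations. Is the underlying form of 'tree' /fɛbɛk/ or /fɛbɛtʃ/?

/fɛbɛtʃ/

The stem for 'tree' ends in [k] in [fɛbɛka] but [tʃ] in [fɛbɛtʃɛ].
But 'blood' keeps [k] in both environments ([folika], [folikɛ]), so there is no rule changing /k/ to [tʃ] before the ERG suffix.
So /tʃ/ is underlying, and a rule of depalatalization — palato-alveolar /tʃ/, /dʒ/ and /ʃ/ become [k], [g] and [s] when no front vowel follows — gives [k].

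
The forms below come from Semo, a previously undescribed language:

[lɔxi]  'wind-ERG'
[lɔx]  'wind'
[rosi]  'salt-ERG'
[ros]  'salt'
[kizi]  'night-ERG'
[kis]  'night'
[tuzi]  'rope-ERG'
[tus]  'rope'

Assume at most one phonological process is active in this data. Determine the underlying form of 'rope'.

The stem for 'rope' ends in [z] in [tuzi] but [s] in [tus].
If /s/ were underlying and a rule turned it into [z] before the ERG suffix, 'salt' would also alternate; but it has [s] in both [rosi] and [ros].
Therefore /z/ is basic and [s] is derived by word-final obstruent devoicing (voiced obstruents become voiceless word-finally).
So 'rope' = /tuz/.

/tuz/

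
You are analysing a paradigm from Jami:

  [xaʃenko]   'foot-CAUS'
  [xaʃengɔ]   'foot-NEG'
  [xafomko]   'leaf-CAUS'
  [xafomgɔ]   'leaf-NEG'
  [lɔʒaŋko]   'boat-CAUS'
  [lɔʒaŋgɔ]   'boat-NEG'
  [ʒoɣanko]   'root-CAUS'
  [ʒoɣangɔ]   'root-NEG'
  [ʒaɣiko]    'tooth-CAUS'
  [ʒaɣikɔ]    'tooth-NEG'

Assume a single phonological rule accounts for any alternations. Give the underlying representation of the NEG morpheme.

/-gɔ/

The NEG morpheme has two allomorphs, [-gɔ] and [-kɔ].
By contrast the CAUS suffix keeps its initial [k] throughout — that segment must be underlying.
So the underlying form is /-gɔ/, and voiced stops become voiceless after a vowel.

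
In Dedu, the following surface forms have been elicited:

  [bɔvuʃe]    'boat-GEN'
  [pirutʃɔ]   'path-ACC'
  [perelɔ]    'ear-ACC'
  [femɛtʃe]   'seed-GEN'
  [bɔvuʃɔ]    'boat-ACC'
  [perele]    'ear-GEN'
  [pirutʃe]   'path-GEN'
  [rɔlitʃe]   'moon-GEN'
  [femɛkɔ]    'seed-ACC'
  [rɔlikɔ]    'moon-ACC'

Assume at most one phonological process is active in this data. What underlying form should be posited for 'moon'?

The stem for 'moon' ends in [k] in [rɔlikɔ] but [tʃ] in [rɔlitʃe].
But 'path' keeps [tʃ] in both environments ([pirutʃɔ], [pirutʃe]), so there is no rule changing /tʃ/ to [k] before the ACC suffix.
Therefore /k/ is basic and [tʃ] is derived by palatalization before a front vowel (/k/ becomes palato-alveolar [tʃ] before a front vowel).

/rɔlik/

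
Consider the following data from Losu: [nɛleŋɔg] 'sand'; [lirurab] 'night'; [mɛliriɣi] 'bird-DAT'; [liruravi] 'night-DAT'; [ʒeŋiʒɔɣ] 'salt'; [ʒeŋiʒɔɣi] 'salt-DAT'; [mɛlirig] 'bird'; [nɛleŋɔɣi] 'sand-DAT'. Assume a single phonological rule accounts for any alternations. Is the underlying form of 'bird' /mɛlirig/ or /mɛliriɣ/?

/mɛlirig/

In [mɛlirig] and [mɛliriɣi] the final segment of 'bird' alternates: [g] ~ [ɣ].
If /ɣ/ were underlying and a rule turned it into [g] in isolation, 'salt' would also alternate; but it has [ɣ] in both [ʒeŋiʒɔɣ] and [ʒeŋiʒɔɣi].
So /g/ is underlying, and a rule of intervocalic spirantization — voiced stops become fricatives between vowels — gives [ɣ].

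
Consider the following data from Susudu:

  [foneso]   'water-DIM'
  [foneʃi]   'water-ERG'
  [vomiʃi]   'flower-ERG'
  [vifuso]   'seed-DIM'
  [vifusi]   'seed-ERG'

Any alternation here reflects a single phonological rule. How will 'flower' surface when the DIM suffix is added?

[vomiso]

The root 'water' surfaces as [foneso] and [foneʃi], with a stem-final [s] ~ [ʃ] alternation.
Compare 'seed', with invariant [s] in [vifuso] and [vifusi]: an analysis with underlying /s/ and a rule producing [ʃ] before the ERG suffix would wrongly predict alternation here too.
So /ʃ/ is underlying, and a rule of depalatalization — palato-alveolar /ʃ/ becomes [s] when no front vowel follows — gives [s].
From [vomiʃi] the stem 'flower' is /vomiʃ/; when no front vowel follows this yields [vomiso].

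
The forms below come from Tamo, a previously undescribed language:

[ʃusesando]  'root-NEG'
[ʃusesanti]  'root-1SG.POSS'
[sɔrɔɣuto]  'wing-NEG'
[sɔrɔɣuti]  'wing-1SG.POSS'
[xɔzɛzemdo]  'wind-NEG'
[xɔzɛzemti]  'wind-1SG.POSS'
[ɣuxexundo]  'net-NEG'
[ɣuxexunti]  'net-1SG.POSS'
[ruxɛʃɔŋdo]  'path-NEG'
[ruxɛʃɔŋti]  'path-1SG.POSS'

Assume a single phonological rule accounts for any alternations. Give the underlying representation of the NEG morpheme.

The NEG morpheme has two allomorphs, [-do] and [-to].
The 1SG.POSS suffix, which begins with [t], is invariant after every stem; so [t] is not altered by any rule here.
So the underlying form is /-do/, and voiced stops become voiceless after a vowel.

/-do/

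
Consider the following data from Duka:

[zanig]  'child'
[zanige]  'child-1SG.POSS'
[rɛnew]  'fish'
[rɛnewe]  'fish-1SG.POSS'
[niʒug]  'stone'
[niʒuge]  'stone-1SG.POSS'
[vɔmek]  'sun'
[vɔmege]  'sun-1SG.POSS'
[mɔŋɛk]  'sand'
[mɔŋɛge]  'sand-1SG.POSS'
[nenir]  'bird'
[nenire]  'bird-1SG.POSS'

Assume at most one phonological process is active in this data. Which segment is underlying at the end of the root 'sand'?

/k/

'sand' shows [k] ~ [g] at the end of the stem ([mɔŋɛk] vs [mɔŋɛge]).
Compare 'stone', with invariant [g] in [niʒug] and [niʒuge]: an analysis with underlying /g/ and a rule producing [k] in isolation would wrongly predict alternation here too.
The alternation reflects intervocalic voicing: voiceless stops become voiced between vowels. /k/ is underlying.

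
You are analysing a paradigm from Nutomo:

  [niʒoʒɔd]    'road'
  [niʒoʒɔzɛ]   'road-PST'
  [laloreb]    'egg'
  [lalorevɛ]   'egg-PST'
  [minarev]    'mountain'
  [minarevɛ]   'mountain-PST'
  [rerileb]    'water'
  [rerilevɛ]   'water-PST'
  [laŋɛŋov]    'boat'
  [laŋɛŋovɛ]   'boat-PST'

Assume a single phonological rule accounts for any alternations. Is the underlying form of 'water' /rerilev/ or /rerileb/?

/rerileb/

The stem for 'water' ends in [b] in [rerileb] but [v] in [rerilevɛ].
The stem 'boat' ([laŋɛŋov], [laŋɛŋovɛ]) shows [v] unchanged in both environments, so [v] cannot be basic with [b] derived in isolation.
Therefore /b/ is basic and [v] is derived by intervocalic spirantization (voiced stops become fricatives between vowels).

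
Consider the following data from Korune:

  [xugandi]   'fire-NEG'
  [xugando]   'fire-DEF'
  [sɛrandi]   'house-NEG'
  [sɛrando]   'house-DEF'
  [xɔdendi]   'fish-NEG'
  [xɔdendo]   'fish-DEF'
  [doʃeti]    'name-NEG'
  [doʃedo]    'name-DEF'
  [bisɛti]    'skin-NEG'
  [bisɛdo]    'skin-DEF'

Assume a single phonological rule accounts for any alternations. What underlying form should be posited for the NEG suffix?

The NEG morpheme has two allomorphs, [-di] and [-ti].
The DEF suffix, which begins with [d], is invariant after every stem; so [d] is not altered by any rule here.
So the underlying form is /-ti/, and voiceless stops become voiced after a nasal.

/-ti/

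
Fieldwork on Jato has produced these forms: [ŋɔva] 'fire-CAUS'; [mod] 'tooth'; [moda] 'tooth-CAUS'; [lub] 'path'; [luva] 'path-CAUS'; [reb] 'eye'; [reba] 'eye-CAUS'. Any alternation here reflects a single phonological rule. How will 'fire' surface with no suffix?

'path' shows [b] ~ [v] at the end of the stem ([lub] vs [luva]).
But 'eye' keeps [b] in both environments ([reb], [reba]), so there is no rule changing /b/ to [v] before the CAUS suffix.
So /v/ is underlying, and a rule of word-final hardening — voiced fricatives become stops word-finally — gives [b].
The one attested form of 'fire', [ŋɔva], shows underlying /ŋɔv/. Applying the same rule word-finally gives [ŋɔb].

[ŋɔb]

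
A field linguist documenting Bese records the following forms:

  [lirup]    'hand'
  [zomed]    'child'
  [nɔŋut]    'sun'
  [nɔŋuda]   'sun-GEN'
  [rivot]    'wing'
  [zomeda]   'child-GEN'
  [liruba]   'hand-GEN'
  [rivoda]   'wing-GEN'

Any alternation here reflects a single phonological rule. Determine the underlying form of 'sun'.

The root 'sun' surfaces as [nɔŋuda] and [nɔŋut], with a stem-final [d] ~ [t] alternation.
The stem 'child' ([zomeda], [zomed]) shows [d] unchanged in both environments, so [d] cannot be basic with [t] derived in isolation.
So /t/ is underlying, and a rule of intervocalic voicing — voiceless stops become voiced between vowels — gives [d].

/nɔŋut/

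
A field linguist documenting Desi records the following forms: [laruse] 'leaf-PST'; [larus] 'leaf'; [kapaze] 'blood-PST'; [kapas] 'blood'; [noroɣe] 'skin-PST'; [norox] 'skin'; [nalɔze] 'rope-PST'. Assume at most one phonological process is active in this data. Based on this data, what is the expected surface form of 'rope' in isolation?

The root 'blood' surfaces as [kapaze] and [kapas], with a stem-final [z] ~ [s] alternation.
If /s/ were underlying and a rule turned it into [z] before the PST suffix, 'leaf' would also alternate; but it has [s] in both [laruse] and [larus].
So /z/ is underlying, and a rule of word-final obstruent devoicing — voiced obstruents become voiceless word-finally — gives [s].
From [nalɔze] the stem 'rope' is /nalɔz/; word-finally this yields [nalɔs].

[nalɔs]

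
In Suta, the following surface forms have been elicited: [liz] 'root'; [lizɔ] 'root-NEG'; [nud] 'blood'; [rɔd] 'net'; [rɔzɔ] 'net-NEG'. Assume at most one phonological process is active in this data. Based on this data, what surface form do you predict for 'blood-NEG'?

[nuzɔ]

The stem for 'net' ends in [d] in [rɔd] but [z] in [rɔzɔ].
Compare 'root', with invariant [z] in [liz] and [lizɔ]: an analysis with underlying /z/ and a rule producing [d] in isolation would wrongly predict alternation here too.
The alternation reflects intervocalic spirantization: voiced stops become fricatives between vowels. /d/ is underlying.
The one attested form of 'blood', [nud], shows underlying /nud/. Applying the same rule between vowels gives [nuzɔ].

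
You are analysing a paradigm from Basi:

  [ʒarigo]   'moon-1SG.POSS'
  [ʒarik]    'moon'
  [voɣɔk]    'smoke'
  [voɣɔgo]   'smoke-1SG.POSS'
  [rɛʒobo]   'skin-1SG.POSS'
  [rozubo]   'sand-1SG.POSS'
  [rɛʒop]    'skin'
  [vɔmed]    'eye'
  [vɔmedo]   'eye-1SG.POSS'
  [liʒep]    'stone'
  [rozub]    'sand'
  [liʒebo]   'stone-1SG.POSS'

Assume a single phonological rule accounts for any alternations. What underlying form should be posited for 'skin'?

/rɛʒop/

'skin' shows [p] ~ [b] at the end of the stem ([rɛʒop] vs [rɛʒobo]).
Compare 'sand', with invariant [b] in [rozub] and [rozubo]: an analysis with underlying /b/ and a rule producing [p] in isolation would wrongly predict alternation here too.
Therefore /p/ is basic and [b] is derived by intervocalic voicing (voiceless stops become voiced between vowels).
The underlying form of 'skin' is therefore /rɛʒop/.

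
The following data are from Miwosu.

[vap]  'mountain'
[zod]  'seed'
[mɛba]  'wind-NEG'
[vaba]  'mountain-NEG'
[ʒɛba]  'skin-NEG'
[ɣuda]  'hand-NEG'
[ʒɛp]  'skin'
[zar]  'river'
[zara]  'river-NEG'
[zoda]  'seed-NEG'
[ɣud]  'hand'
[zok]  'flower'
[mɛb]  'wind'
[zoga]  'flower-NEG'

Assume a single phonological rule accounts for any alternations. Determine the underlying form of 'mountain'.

/vap/

The root 'mountain' surfaces as [vap] and [vaba], with a stem-final [p] ~ [b] alternation.
But 'wind' keeps [b] in both environments ([mɛb], [mɛba]), so there is no rule changing /b/ to [p] in isolation.
Therefore /p/ is basic and [b] is derived by intervocalic voicing (voiceless stops become voiced between vowels).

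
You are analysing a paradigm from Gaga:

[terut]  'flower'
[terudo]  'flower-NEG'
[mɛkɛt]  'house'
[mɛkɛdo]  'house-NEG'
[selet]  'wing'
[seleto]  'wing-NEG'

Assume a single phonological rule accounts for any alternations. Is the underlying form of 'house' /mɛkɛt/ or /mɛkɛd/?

/mɛkɛd/

The stem for 'house' ends in [t] in [mɛkɛt] but [d] in [mɛkɛdo].
If /t/ were underlying and a rule turned it into [d] before the NEG suffix, 'wing' would also alternate; but it has [t] in both [selet] and [seleto].
So /d/ is underlying, and a rule of word-final obstruent devoicing — voiced obstruents become voiceless word-finally — gives [t].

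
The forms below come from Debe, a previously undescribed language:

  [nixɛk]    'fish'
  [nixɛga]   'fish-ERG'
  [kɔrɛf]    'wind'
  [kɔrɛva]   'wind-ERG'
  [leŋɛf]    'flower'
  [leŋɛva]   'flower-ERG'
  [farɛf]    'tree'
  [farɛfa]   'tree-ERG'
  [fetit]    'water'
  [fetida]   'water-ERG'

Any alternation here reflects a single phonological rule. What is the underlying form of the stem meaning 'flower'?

The root 'flower' surfaces as [leŋɛf] and [leŋɛva], with a stem-final [f] ~ [v] alternation.
The stem 'tree' ([farɛf], [farɛfa]) shows [f] unchanged in both environments, so [f] cannot be basic with [v] derived before the ERG suffix.
Therefore /v/ is basic and [f] is derived by word-final obstruent devoicing (voiced obstruents become voiceless word-finally).

/leŋɛv/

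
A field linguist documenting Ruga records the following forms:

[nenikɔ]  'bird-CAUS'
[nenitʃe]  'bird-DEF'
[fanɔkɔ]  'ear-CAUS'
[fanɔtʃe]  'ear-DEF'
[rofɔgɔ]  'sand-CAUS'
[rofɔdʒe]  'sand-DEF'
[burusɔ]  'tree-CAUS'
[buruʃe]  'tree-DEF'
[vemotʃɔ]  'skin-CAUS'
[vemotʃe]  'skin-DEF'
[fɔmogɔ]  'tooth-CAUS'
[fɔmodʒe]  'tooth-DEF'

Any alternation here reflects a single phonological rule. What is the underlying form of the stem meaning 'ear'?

/fanɔk/

The stem for 'ear' ends in [k] in [fanɔkɔ] but [tʃ] in [fanɔtʃe].
But 'skin' keeps [tʃ] in both environments ([vemotʃɔ], [vemotʃe]), so there is no rule changing /tʃ/ to [k] before the CAUS suffix.
The alternation reflects palatalization before a front vowel: /k/, /g/ and /s/ become palato-alveolar [tʃ], [dʒ] and [ʃ] before a front vowel. /k/ is underlying.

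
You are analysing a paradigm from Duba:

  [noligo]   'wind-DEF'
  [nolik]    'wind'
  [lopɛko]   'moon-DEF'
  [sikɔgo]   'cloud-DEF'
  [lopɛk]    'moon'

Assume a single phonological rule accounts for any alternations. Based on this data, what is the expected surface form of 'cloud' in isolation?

The root 'wind' surfaces as [noligo] and [nolik], with a stem-final [g] ~ [k] alternation.
But 'moon' keeps [k] in both environments ([lopɛko], [lopɛk]), so there is no rule changing /k/ to [g] before the DEF suffix.
The alternation reflects word-final obstruent devoicing: voiced obstruents become voiceless word-finally. /g/ is underlying.
From [sikɔgo] the stem 'cloud' is /sikɔg/; word-finally this yields [sikɔk].

[sikɔk]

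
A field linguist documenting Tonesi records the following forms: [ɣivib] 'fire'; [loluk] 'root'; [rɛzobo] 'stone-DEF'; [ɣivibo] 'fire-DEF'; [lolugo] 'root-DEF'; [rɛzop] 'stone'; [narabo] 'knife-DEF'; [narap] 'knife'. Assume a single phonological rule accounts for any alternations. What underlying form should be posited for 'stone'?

/rɛzop/

'stone' shows [p] ~ [b] at the end of the stem ([rɛzop] vs [rɛzobo]).
The stem 'fire' ([ɣivib], [ɣivibo]) shows [b] unchanged in both environments, so [b] cannot be basic with [p] derived in isolation.
The underlying segment must be /p/; voiceless stops become voiced between vowels, yielding [b] there.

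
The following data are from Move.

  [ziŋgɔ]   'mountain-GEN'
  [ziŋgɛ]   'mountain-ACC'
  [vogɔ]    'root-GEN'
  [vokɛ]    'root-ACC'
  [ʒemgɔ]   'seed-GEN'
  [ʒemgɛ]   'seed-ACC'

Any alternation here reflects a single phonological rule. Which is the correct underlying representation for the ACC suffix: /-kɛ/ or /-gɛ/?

/-kɛ/

The ACC morpheme has two allomorphs, [-gɛ] and [-kɛ].
The GEN suffix, which begins with [g], is invariant after every stem; so [g] is not altered by any rule here.
So the underlying form is /-kɛ/, and voiceless stops become voiced after a nasal.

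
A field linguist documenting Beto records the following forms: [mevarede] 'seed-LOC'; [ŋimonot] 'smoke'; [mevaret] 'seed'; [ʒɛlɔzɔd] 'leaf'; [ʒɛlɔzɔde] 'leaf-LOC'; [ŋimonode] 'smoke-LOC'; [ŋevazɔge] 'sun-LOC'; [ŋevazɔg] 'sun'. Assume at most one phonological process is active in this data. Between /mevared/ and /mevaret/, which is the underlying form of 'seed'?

'seed' shows [d] ~ [t] at the end of the stem ([mevarede] vs [mevaret]).
If /d/ were underlying and a rule turned it into [t] in isolation, 'leaf' would also alternate; but it has [d] in both [ʒɛlɔzɔde] and [ʒɛlɔzɔd].
The underlying segment must be /t/; voiceless stops become voiced between vowels, yielding [d] there.

/mevaret/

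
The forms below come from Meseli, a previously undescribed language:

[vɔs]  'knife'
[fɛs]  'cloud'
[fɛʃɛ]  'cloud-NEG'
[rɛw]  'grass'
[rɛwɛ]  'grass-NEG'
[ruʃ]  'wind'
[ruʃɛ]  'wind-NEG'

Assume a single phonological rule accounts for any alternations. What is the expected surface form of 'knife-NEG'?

The stem for 'cloud' ends in [s] in [fɛs] but [ʃ] in [fɛʃɛ].
The stem 'wind' ([ruʃ], [ruʃɛ]) shows [ʃ] unchanged in both environments, so [ʃ] cannot be basic with [s] derived in isolation.
The alternation reflects palatalization before a front vowel: /s/ becomes palato-alveolar [ʃ] before a front vowel. /s/ is underlying.
From [vɔs] the stem 'knife' is /vɔs/; before a front vowel this yields [vɔʃɛ].

[vɔʃɛ]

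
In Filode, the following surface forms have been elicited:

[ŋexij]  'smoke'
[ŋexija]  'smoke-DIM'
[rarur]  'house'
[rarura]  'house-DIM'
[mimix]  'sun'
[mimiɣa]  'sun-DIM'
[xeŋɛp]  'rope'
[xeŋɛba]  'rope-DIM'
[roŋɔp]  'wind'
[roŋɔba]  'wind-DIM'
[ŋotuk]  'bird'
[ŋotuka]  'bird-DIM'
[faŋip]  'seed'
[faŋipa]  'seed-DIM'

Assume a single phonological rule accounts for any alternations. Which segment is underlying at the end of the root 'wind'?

/b/

In [roŋɔp] and [roŋɔba] the final segment of 'wind' alternates: [p] ~ [b].
But 'seed' keeps [p] in both environments ([faŋip], [faŋipa]), so there is no rule changing /p/ to [b] before the DIM suffix.
So /b/ is underlying, and a rule of word-final obstruent devoicing — voiced obstruents become voiceless word-finally — gives [p].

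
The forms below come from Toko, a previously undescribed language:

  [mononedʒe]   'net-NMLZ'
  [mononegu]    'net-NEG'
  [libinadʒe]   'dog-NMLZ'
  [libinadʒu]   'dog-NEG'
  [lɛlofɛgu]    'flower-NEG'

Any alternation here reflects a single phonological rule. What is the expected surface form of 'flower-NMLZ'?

[lɛlofɛdʒe]

In [mononedʒe] and [mononegu] the final segment of 'net' alternates: [dʒ] ~ [g].
The stem 'dog' ([libinadʒe], [libinadʒu]) shows [dʒ] unchanged in both environments, so [dʒ] cannot be basic with [g] derived before the NEG suffix.
The underlying segment must be /g/; /g/ becomes palato-alveolar [dʒ] before a front vowel, yielding [dʒ] there.
The one attested form of 'flower', [lɛlofɛgu], shows underlying /lɛlofɛg/. Applying the same rule before a front vowel gives [lɛlofɛdʒe].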